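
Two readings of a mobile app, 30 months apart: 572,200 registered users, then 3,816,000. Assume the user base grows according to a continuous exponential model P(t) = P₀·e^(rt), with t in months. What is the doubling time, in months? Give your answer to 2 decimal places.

doubling time ≈ 10.96 months

r = ln(3816000/572200) / 30 = ln(6.669) / 30 ≈ 0.063249 per month
doubling time = ln 2 / |r| = 0.69315 / 0.063249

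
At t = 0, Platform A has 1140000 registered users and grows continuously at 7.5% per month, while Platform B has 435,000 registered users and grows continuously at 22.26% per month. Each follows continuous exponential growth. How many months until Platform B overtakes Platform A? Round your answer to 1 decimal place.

1140000·e^(0.075t) = 435000·e^(0.2226t)
1140000/435000 = e^((0.2226 − 0.075)t) → ln(2.62069) = 0.1476·t
t = 0.96344 / 0.1476

t ≈ 6.5 months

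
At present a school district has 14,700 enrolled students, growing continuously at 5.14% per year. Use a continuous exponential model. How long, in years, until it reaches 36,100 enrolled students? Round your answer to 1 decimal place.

t ≈ 17.5 years

36100 = 14700 · e^(0.0514·t)
t = ln(36100/14700) / 0.0514 = ln(2.45578) / 0.0514 = 0.89845 / 0.0514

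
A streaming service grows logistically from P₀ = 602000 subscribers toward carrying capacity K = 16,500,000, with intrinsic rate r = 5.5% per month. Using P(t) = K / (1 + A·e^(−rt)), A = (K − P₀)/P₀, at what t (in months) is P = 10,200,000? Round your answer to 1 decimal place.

t ≈ 68.3 months

A = (16500000 − 602000)/602000 = 26.40864
10200000 = 16500000/(1 + 26.40864·e^(−0.055t)) → 1 + 26.40864·e^(−0.055t) = 1.61765
e^(−0.055t) = 0.023388 → t = ln(42.75684)/0.055 = 3.75553/0.055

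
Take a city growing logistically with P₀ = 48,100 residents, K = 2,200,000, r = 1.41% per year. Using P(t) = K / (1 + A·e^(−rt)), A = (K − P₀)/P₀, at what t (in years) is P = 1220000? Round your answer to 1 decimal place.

t ≈ 285.1 years

A = (2200000 − 48100)/48100 = 44.73805
1220000 = 2200000/(1 + 44.73805·e^(−0.0141t)) → 1 + 44.73805·e^(−0.0141t) = 1.80328
e^(−0.0141t) = 0.017955 → t = ln(55.6943)/0.0141 = 4.01988/0.0141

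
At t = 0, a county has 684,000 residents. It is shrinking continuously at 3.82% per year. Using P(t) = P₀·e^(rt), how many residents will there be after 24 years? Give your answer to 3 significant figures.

P(24) = 684000 · e^(-0.0382·24) = 684000 · e^(-0.9168)
= 684000 · 0.3998 ≈ 273460.7

≈ 273,000 residents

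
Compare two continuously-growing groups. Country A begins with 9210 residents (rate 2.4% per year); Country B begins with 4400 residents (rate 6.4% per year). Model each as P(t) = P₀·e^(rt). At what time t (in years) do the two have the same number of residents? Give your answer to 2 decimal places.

t ≈ 18.47 years

9210·e^(0.024t) = 4400·e^(0.064t)
9210/4400 = e^((0.064 − 0.024)t) → ln(2.09318) = 0.04·t
t = 0.73869 / 0.04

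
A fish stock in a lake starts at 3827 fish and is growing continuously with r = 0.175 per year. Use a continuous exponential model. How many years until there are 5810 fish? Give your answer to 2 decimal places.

t ≈ 2.39 years

5810 = 3827 · e^(0.175·t)
t = ln(5810/3827) / 0.175 = ln(1.51816) / 0.175 = 0.4175 / 0.175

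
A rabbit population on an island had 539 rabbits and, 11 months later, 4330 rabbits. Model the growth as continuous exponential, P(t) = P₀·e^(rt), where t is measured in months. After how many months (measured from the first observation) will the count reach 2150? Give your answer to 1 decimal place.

t ≈ 7.3 months

r = ln(4330/539) / 11 ≈ 0.189419 per month
t = ln(2150/539) / r = 1.38351 / 0.189419 ≈ 7.304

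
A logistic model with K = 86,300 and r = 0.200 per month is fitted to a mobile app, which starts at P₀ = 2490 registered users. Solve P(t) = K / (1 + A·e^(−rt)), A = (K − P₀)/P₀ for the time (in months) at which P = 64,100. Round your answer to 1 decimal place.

t ≈ 22.9 months

A = (86300 − 2490)/2490 = 33.65863
64100 = 86300/(1 + 33.65863·e^(−0.2t)) → 1 + 33.65863·e^(−0.2t) = 1.34633
e^(−0.2t) = 0.01029 → t = ln(97.18552)/0.2 = 4.57662/0.2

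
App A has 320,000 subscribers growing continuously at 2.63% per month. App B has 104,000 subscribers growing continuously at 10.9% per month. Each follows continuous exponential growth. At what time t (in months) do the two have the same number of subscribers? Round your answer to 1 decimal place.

320000·e^(0.0263t) = 104000·e^(0.109t)
320000/104000 = e^((0.109 − 0.0263)t) → ln(3.07692) = 0.0827·t
t = 1.12393 / 0.0827

t ≈ 13.6 months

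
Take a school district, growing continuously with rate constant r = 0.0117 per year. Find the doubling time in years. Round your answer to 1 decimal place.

doubling time = ln(2) / |r| = 0.69315 / 0.0117

doubling time ≈ 59.2 years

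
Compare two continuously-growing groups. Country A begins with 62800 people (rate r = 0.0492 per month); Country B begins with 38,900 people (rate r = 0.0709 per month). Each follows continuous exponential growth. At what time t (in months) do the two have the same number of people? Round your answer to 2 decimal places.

t ≈ 22.07 months

62800·e^(0.0492t) = 38900·e^(0.0709t)
62800/38900 = e^((0.0709 − 0.0492)t) → ln(1.6144) = 0.0217·t
t = 0.47896 / 0.0217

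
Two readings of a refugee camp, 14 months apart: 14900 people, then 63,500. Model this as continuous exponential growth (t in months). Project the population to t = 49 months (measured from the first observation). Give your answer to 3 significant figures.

≈ 2,380,000 people

r = ln(63500/14900) / 14 ≈ 0.103548 per month
P(49) = 14900 · e^(0.103548·49) = 14900 · 159.79239 ≈ 2380906.65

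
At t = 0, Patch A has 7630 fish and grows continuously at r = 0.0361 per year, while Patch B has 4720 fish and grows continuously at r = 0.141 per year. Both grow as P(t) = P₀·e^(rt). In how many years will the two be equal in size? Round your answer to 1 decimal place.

7630·e^(0.0361t) = 4720·e^(0.141t)
7630/4720 = e^((0.141 − 0.0361)t) → ln(1.61653) = 0.1049·t
t = 0.48028 / 0.1049

t ≈ 4.6 years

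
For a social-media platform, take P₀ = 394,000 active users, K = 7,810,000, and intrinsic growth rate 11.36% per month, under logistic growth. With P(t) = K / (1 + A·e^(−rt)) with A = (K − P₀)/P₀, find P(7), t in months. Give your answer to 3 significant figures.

≈ 822,000 active users

A = (7810000 − 394000)/394000 = 18.82234
P(7) = 7810000 / (1 + 18.82234·e^(−0.1136·7)) = 7810000 / (1 + 18.82234·0.451491)
= 7810000 / 9.49811 ≈ 822268.55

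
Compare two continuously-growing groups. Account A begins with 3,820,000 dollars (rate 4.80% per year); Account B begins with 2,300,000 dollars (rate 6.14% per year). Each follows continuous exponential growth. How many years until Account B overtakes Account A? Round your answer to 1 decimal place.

t ≈ 37.9 years

3820000·e^(0.048t) = 2300000·e^(0.0614t)
3820000/2300000 = e^((0.0614 − 0.048)t) → ln(1.66087) = 0.0134·t
t = 0.50734 / 0.0134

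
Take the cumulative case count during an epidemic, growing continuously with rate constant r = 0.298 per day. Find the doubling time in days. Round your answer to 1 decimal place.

doubling time = ln(2) / |r| = 0.69315 / 0.298

doubling time ≈ 2.3 days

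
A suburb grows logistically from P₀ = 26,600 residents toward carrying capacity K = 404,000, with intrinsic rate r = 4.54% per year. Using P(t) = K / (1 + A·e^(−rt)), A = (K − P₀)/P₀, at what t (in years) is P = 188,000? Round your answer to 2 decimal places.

t ≈ 55.36 years

A = (404000 − 26600)/26600 = 14.18797
188000 = 404000/(1 + 14.18797·e^(−0.0454t)) → 1 + 14.18797·e^(−0.0454t) = 2.14894
e^(−0.0454t) = 0.08098 → t = ln(12.34879)/0.0454 = 2.51356/0.0454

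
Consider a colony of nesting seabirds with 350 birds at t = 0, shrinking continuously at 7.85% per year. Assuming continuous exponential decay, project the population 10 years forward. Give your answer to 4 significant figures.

P(10) = 350 · e^(-0.0785·10) = 350 · e^(-0.785)
= 350 · 0.45612 ≈ 159.64

≈ 159.6 birds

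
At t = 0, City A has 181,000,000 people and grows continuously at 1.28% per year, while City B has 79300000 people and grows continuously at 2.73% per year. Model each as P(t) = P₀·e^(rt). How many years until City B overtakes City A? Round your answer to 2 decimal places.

181000000·e^(0.0128t) = 79300000·e^(0.0273t)
181000000/79300000 = e^((0.0273 − 0.0128)t) → ln(2.28247) = 0.0145·t
t = 0.82526 / 0.0145

t ≈ 56.91 years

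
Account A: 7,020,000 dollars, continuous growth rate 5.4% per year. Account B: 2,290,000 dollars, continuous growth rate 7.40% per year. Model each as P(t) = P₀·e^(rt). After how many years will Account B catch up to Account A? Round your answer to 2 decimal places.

7020000·e^(0.054t) = 2290000·e^(0.074t)
7020000/2290000 = e^((0.074 − 0.054)t) → ln(3.0655) = 0.02·t
t = 1.12021 / 0.02

t ≈ 56.01 years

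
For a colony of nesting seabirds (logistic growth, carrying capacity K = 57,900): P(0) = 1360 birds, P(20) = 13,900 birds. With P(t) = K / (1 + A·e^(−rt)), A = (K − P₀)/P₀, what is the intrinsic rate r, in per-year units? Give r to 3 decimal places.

A = (57900 − 1360)/1360 = 41.57353
13900 = 57900/(1 + 41.57353·e^(−r·20)) → e^(−20r) = (4.16547 − 1)/41.57353 = 0.076141
r = −ln(0.076141)/20 = 2.57516/20

r ≈ 0.129 per year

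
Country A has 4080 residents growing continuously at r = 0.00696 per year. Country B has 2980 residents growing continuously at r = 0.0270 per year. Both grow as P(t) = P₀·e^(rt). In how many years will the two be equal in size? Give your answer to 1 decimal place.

4080·e^(0.00696t) = 2980·e^(0.027t)
4080/2980 = e^((0.027 − 0.00696)t) → ln(1.36913) = 0.02004·t
t = 0.31417 / 0.02004

t ≈ 15.7 years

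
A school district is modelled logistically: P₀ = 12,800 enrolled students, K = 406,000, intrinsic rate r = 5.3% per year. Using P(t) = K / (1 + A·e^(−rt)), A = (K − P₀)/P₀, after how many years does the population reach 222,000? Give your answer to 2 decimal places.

A = (406000 − 12800)/12800 = 30.71875
222000 = 406000/(1 + 30.71875·e^(−0.053t)) → 1 + 30.71875·e^(−0.053t) = 1.82883
e^(−0.053t) = 0.026981 → t = ln(37.06284)/0.053 = 3.61261/0.053

t ≈ 68.16 years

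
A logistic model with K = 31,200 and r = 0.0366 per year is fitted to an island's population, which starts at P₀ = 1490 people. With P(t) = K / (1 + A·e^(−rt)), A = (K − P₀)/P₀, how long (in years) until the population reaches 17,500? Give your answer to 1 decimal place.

t ≈ 88.5 years

A = (31200 − 1490)/1490 = 19.9396
17500 = 31200/(1 + 19.9396·e^(−0.0366t)) → 1 + 19.9396·e^(−0.0366t) = 1.78286
e^(−0.0366t) = 0.039261 → t = ln(25.47029)/0.0366 = 3.23751/0.0366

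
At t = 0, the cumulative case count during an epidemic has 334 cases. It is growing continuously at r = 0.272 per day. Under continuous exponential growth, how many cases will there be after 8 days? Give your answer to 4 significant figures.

P(8) = 334 · e^(0.272·8) = 334 · e^(2.176)
= 334 · 8.81099 ≈ 2942.87

≈ 2,943 cases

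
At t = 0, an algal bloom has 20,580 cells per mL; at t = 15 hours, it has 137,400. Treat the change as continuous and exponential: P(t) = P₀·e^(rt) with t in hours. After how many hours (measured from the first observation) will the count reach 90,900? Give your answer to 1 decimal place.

t ≈ 11.7 hours

r = ln(137400/20580) / 15 ≈ 0.126572 per hour
t = ln(90900/20580) / r = 1.48544 / 0.126572 ≈ 11.736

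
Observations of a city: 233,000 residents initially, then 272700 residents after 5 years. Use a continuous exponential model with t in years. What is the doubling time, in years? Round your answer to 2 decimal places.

doubling time ≈ 22.03 years

r = ln(272700/233000) / 5 = ln(1.17039) / 5 ≈ 0.031467 per year
doubling time = ln 2 / |r| = 0.69315 / 0.031467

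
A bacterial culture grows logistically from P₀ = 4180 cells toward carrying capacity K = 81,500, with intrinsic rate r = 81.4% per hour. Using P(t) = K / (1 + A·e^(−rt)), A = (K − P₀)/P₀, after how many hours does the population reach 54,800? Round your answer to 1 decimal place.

A = (81500 − 4180)/4180 = 18.49761
54800 = 81500/(1 + 18.49761·e^(−0.814t)) → 1 + 18.49761·e^(−0.814t) = 1.48723
e^(−0.814t) = 0.02634 → t = ln(37.96513)/0.814 = 3.63667/0.814

t ≈ 4.5 hours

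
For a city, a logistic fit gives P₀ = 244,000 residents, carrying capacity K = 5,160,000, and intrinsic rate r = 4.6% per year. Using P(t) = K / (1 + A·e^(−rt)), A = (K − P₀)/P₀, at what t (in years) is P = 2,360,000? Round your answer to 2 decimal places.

t ≈ 61.57 years

A = (5160000 − 244000)/244000 = 20.14754
2360000 = 5160000/(1 + 20.14754·e^(−0.046t)) → 1 + 20.14754·e^(−0.046t) = 2.18644
e^(−0.046t) = 0.058888 → t = ln(16.9815)/0.046 = 2.83212/0.046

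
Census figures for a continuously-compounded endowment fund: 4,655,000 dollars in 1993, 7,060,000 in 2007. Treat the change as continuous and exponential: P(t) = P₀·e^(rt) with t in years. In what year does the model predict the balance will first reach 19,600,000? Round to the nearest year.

r = ln(7060000/4655000) / 14 = 0.4165/14 ≈ 0.02975 per year
t = ln(19600000/4655000) / r = 1.43759/0.02975 ≈ 48.32 years after 1993

year 2041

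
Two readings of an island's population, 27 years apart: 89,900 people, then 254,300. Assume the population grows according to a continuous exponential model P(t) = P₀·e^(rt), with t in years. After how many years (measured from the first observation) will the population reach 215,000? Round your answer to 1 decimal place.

t ≈ 22.6 years

r = ln(254300/89900) / 27 ≈ 0.038512 per year
t = ln(215000/89900) / r = 0.87194 / 0.038512 ≈ 22.641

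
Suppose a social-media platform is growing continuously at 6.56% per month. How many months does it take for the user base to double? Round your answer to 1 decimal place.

doubling time ≈ 10.6 months

doubling time = ln(2) / |r| = 0.69315 / 0.0656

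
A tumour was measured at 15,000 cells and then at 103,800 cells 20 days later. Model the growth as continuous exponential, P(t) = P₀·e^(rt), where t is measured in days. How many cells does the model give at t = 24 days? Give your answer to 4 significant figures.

≈ 152,800 cells

r = ln(103800/15000) / 20 ≈ 0.096721 per day
P(24) = 15000 · e^(0.096721·24) = 15000 · 10.1889 ≈ 152833.5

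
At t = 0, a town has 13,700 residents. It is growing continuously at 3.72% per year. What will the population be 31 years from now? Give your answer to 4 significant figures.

≈ 43,410 residents

P(31) = 13700 · e^(0.0372·31) = 13700 · e^(1.1532)
= 13700 · 3.16832 ≈ 43405.92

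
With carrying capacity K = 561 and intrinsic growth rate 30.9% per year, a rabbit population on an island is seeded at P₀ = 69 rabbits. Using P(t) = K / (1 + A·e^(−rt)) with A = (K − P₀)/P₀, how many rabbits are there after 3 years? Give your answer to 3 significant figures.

A = (561 − 69)/69 = 7.13043
P(3) = 561 / (1 + 7.13043·e^(−0.309·3)) = 561 / (1 + 7.13043·0.395739)
= 561 / 3.82179 ≈ 146.79

≈ 147 rabbits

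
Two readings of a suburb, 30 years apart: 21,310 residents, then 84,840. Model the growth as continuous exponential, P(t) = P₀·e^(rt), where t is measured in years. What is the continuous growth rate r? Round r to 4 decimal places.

r ≈ 0.0461 per year

84840 = 21310 · e^(r·30)
e^(30r) = 84840/21310 = 3.98123
r = ln(3.98123) / 30 = 1.38159 / 30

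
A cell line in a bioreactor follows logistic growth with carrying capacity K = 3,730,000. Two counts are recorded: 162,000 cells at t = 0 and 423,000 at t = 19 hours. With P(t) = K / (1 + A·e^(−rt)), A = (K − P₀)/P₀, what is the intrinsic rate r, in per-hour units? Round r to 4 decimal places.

A = (3730000 − 162000)/162000 = 22.02469
423000 = 3730000/(1 + 22.02469·e^(−r·19)) → e^(−19r) = (8.81797 − 1)/22.02469 = 0.354964
r = −ln(0.354964)/19 = 1.03574/19

r ≈ 0.0545 per hour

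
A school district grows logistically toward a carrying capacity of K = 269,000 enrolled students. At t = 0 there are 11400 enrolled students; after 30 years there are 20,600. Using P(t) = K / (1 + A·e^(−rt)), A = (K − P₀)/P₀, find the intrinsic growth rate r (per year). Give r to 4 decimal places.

A = (269000 − 11400)/11400 = 22.59649
20600 = 269000/(1 + 22.59649·e^(−r·30)) → e^(−30r) = (13.05825 − 1)/22.59649 = 0.533634
r = −ln(0.533634)/30 = 0.62805/30

r ≈ 0.0209 per year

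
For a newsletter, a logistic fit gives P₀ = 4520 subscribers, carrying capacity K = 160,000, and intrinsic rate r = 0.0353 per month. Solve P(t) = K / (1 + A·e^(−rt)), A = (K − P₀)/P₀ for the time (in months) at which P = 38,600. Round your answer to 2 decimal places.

A = (160000 − 4520)/4520 = 34.39823
38600 = 160000/(1 + 34.39823·e^(−0.0353t)) → 1 + 34.39823·e^(−0.0353t) = 4.14508
e^(−0.0353t) = 0.091431 → t = ln(10.93716)/0.0353 = 2.39217/0.0353

t ≈ 67.77 months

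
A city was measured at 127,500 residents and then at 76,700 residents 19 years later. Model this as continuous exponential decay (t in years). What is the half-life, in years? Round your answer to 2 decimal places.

r = ln(76700/127500) / 19 = ln(0.60157) / 19 ≈ -0.026748 per year
half-life = ln 2 / |r| = 0.69315 / 0.026748

half-life ≈ 25.91 years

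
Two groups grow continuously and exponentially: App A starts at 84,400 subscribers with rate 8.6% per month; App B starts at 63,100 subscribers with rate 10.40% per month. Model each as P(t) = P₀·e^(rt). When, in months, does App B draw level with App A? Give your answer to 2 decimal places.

84400·e^(0.086t) = 63100·e^(0.104t)
84400/63100 = e^((0.104 − 0.086)t) → ln(1.33756) = 0.018·t
t = 0.29085 / 0.018

t ≈ 16.16 months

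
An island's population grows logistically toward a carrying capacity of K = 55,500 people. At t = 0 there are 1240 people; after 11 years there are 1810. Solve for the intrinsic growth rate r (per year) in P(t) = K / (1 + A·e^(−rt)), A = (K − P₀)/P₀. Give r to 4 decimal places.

r ≈ 0.0353 per year

A = (55500 − 1240)/1240 = 43.75806
1810 = 55500/(1 + 43.75806·e^(−r·11)) → e^(−11r) = (30.66298 − 1)/43.75806 = 0.677886
r = −ln(0.677886)/11 = 0.38878/11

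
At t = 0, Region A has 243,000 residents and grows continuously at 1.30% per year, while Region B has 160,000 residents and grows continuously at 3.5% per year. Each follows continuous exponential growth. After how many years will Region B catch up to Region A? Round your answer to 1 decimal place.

243000·e^(0.013t) = 160000·e^(0.035t)
243000/160000 = e^((0.035 − 0.013)t) → ln(1.51875) = 0.022·t
t = 0.41789 / 0.022

t ≈ 19.0 years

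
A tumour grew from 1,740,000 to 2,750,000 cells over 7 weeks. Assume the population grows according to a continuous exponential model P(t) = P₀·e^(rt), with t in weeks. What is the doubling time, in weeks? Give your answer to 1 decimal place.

doubling time ≈ 10.6 weeks

r = ln(2750000/1740000) / 7 = ln(1.58046) / 7 ≈ 0.065388 per week
doubling time = ln 2 / |r| = 0.69315 / 0.065388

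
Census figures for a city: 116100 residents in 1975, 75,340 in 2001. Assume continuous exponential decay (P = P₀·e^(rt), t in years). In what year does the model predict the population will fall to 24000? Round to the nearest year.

year 2070

r = ln(75340/116100) / 26 = -0.43244/26 ≈ -0.016632 per year
t = ln(24000/116100) / r = -1.5764/-0.016632 ≈ 94.78 years after 1975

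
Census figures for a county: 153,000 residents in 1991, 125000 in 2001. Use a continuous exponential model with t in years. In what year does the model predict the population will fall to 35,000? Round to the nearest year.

r = ln(125000/153000) / 10 = -0.20212/10 ≈ -0.020212 per year
t = ln(35000/153000) / r = -1.47509/-0.020212 ≈ 72.98 years after 1991

year 2064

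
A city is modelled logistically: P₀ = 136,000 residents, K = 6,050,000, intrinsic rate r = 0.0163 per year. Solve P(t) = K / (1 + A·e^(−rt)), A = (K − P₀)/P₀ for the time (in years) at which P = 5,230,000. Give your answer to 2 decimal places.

A = (6050000 − 136000)/136000 = 43.48529
5230000 = 6050000/(1 + 43.48529·e^(−0.0163t)) → 1 + 43.48529·e^(−0.0163t) = 1.15679
e^(−0.0163t) = 0.003606 → t = ln(277.35133)/0.0163 = 5.62529/0.0163

t ≈ 345.11 years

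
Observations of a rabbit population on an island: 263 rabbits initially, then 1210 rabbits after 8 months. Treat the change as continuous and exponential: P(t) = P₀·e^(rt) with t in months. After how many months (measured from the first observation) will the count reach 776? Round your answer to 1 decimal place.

t ≈ 5.7 months

r = ln(1210/263) / 8 ≈ 0.190778 per month
t = ln(776/263) / r = 1.082 / 0.190778 ≈ 5.672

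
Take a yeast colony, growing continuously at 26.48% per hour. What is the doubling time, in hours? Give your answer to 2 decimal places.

doubling time ≈ 2.62 hours

doubling time = ln(2) / |r| = 0.69315 / 0.2648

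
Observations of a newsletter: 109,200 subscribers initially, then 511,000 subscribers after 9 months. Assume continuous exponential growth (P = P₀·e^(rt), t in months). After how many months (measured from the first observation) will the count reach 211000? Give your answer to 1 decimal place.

t ≈ 3.8 months

r = ln(511000/109200) / 9 ≈ 0.171465 per month
t = ln(211000/109200) / r = 0.65868 / 0.171465 ≈ 3.841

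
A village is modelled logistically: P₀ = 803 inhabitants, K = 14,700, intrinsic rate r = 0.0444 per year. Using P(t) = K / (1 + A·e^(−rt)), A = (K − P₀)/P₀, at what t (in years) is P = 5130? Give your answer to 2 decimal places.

A = (14700 − 803)/803 = 17.30635
5130 = 14700/(1 + 17.30635·e^(−0.0444t)) → 1 + 17.30635·e^(−0.0444t) = 2.8655
e^(−0.0444t) = 0.107793 → t = ln(9.27707)/0.0444 = 2.22755/0.0444

t ≈ 50.17 years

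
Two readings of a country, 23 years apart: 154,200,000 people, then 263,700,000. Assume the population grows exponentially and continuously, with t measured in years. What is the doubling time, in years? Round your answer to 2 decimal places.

r = ln(263700000/154200000) / 23 = ln(1.71012) / 23 ≈ 0.023329 per year
doubling time = ln 2 / |r| = 0.69315 / 0.023329

doubling time ≈ 29.71 years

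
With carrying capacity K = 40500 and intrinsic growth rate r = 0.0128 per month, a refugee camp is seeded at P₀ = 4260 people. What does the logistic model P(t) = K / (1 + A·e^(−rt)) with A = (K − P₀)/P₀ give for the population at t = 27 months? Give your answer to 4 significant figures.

A = (40500 − 4260)/4260 = 8.50704
P(27) = 40500 / (1 + 8.50704·e^(−0.0128·27)) = 40500 / (1 + 8.50704·0.707796)
= 40500 / 7.02125 ≈ 5768.21

≈ 5,768 people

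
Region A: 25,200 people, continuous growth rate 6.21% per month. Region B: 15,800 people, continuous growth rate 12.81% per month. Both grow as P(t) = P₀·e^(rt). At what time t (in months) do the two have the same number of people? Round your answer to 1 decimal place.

25200·e^(0.0621t) = 15800·e^(0.1281t)
25200/15800 = e^((0.1281 − 0.0621)t) → ln(1.59494) = 0.066·t
t = 0.46683 / 0.066

t ≈ 7.1 months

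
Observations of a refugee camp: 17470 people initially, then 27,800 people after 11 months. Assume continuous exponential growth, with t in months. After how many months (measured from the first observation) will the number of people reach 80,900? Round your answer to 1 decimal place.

r = ln(27800/17470) / 11 ≈ 0.042232 per month
t = ln(80900/17470) / r = 1.53273 / 0.042232 ≈ 36.293

t ≈ 36.3 months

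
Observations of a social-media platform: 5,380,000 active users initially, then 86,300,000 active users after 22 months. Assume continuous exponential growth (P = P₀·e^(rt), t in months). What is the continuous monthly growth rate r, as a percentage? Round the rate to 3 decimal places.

r ≈ 12.614% per month

86300000 = 5380000 · e^(r·22)
e^(22r) = 86300000/5380000 = 16.04089
r = ln(16.04089) / 22 = 2.77514 / 22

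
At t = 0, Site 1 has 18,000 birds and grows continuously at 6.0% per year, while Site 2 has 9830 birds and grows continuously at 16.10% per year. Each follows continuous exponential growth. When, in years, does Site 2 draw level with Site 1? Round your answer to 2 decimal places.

18000·e^(0.06t) = 9830·e^(0.161t)
18000/9830 = e^((0.161 − 0.06)t) → ln(1.83113) = 0.101·t
t = 0.60493 / 0.101

t ≈ 5.99 years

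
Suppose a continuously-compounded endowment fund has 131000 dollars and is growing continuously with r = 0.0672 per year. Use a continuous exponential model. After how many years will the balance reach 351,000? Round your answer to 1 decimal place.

351000 = 131000 · e^(0.0672·t)
t = ln(351000/131000) / 0.0672 = ln(2.67939) / 0.0672 = 0.98559 / 0.0672

t ≈ 14.7 years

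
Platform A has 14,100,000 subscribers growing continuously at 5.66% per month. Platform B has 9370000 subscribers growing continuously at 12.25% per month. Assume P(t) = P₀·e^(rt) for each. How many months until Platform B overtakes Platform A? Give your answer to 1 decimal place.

14100000·e^(0.0566t) = 9370000·e^(0.1225t)
14100000/9370000 = e^((0.1225 − 0.0566)t) → ln(1.5048) = 0.0659·t
t = 0.40866 / 0.0659

t ≈ 6.2 months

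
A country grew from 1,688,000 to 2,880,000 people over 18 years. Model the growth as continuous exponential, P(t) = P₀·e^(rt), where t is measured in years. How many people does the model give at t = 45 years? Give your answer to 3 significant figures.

r = ln(2880000/1688000) / 18 ≈ 0.02968 per year
P(45) = 1688000 · e^(0.02968·45) = 1688000 · 3.80233 ≈ 6418337.59

≈ 6,420,000 people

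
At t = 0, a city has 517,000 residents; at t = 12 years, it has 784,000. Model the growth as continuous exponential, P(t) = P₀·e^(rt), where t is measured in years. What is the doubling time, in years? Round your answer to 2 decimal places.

doubling time ≈ 19.98 years

r = ln(784000/517000) / 12 = ln(1.51644) / 12 ≈ 0.034697 per year
doubling time = ln 2 / |r| = 0.69315 / 0.034697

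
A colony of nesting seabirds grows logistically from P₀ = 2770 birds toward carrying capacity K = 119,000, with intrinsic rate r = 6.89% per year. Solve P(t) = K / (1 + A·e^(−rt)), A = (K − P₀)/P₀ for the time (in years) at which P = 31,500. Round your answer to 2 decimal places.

t ≈ 39.41 years

A = (119000 − 2770)/2770 = 41.96029
31500 = 119000/(1 + 41.96029·e^(−0.0689t)) → 1 + 41.96029·e^(−0.0689t) = 3.77778
e^(−0.0689t) = 0.0662 → t = ln(15.1057)/0.0689 = 2.71507/0.0689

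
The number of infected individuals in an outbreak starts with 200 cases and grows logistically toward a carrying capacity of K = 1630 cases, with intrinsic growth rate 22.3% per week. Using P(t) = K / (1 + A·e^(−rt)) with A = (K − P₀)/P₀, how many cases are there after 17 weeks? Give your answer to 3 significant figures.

≈ 1,400 cases

A = (1630 − 200)/200 = 7.15
P(17) = 1630 / (1 + 7.15·e^(−0.223·17)) = 1630 / (1 + 7.15·0.022573)
= 1630 / 1.1614 ≈ 1403.48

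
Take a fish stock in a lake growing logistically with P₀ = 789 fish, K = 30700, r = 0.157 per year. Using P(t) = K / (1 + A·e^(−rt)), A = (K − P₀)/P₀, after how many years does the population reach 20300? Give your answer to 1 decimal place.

A = (30700 − 789)/789 = 37.91001
20300 = 30700/(1 + 37.91001·e^(−0.157t)) → 1 + 37.91001·e^(−0.157t) = 1.51232
e^(−0.157t) = 0.013514 → t = ln(73.99743)/0.157 = 4.30403/0.157

t ≈ 27.4 years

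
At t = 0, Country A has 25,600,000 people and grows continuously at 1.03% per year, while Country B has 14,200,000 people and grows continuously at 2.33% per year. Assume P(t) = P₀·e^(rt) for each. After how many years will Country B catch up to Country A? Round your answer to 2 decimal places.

25600000·e^(0.0103t) = 14200000·e^(0.0233t)
25600000/14200000 = e^((0.0233 − 0.0103)t) → ln(1.80282) = 0.013·t
t = 0.58935 / 0.013

t ≈ 45.33 years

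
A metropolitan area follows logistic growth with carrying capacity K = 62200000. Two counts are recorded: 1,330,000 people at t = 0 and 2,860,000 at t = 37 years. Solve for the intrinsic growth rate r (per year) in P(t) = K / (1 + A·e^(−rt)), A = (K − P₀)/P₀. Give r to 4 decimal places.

A = (62200000 − 1330000)/1330000 = 45.76692
2860000 = 62200000/(1 + 45.76692·e^(−r·37)) → e^(−37r) = (21.74825 − 1)/45.76692 = 0.453346
r = −ln(0.453346)/37 = 0.7911/37

r ≈ 0.0214 per year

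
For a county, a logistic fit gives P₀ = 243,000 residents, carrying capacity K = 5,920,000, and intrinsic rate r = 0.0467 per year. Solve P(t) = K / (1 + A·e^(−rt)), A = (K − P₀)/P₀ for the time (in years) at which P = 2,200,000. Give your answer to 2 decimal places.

A = (5920000 − 243000)/243000 = 23.36214
2200000 = 5920000/(1 + 23.36214·e^(−0.0467t)) → 1 + 23.36214·e^(−0.0467t) = 2.69091
e^(−0.0467t) = 0.072378 → t = ln(13.81632)/0.0467 = 2.62585/0.0467

t ≈ 56.23 years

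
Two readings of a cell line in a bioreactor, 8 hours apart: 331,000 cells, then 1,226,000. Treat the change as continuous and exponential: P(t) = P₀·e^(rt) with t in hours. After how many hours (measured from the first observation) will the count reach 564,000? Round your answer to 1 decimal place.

t ≈ 3.3 hours

r = ln(1226000/331000) / 8 ≈ 0.163674 per hour
t = ln(564000/331000) / r = 0.53294 / 0.163674 ≈ 3.256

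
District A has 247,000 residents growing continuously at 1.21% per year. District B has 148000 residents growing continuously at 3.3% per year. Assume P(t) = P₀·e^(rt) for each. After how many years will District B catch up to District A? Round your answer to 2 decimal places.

247000·e^(0.0121t) = 148000·e^(0.033t)
247000/148000 = e^((0.033 − 0.0121)t) → ln(1.66892) = 0.0209·t
t = 0.51218 / 0.0209

t ≈ 24.51 years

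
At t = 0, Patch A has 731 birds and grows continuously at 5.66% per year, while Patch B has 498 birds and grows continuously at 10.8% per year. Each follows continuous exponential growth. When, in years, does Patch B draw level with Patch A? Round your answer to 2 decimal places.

731·e^(0.0566t) = 498·e^(0.108t)
731/498 = e^((0.108 − 0.0566)t) → ln(1.46787) = 0.0514·t
t = 0.38381 / 0.0514

t ≈ 7.47 years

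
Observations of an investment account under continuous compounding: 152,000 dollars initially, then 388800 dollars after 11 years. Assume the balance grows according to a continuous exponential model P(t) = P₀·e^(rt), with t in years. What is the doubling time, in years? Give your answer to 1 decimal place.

doubling time ≈ 8.1 years

r = ln(388800/152000) / 11 = ln(2.55789) / 11 ≈ 0.08538 per year
doubling time = ln 2 / |r| = 0.69315 / 0.08538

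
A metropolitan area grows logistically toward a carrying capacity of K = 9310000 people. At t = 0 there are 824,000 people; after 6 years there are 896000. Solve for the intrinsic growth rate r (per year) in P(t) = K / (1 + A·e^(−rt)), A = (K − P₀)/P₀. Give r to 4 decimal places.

A = (9310000 − 824000)/824000 = 10.29854
896000 = 9310000/(1 + 10.29854·e^(−r·6)) → e^(−6r) = (10.39062 − 1)/10.29854 = 0.91184
r = −ln(0.91184)/6 = 0.09229/6

r ≈ 0.0154 per year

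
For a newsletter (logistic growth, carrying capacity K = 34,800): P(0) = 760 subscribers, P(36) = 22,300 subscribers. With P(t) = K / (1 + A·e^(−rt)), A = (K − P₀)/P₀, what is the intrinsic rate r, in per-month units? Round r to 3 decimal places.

r ≈ 0.122 per month

A = (34800 − 760)/760 = 44.78947
22300 = 34800/(1 + 44.78947·e^(−r·36)) → e^(−36r) = (1.56054 − 1)/44.78947 = 0.012515
r = −ln(0.012515)/36 = 4.38083/36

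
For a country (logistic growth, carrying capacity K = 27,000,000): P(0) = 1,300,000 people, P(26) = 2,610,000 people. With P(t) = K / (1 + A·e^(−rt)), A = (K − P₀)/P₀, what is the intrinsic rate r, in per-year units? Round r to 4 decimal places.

A = (27000000 − 1300000)/1300000 = 19.76923
2610000 = 27000000/(1 + 19.76923·e^(−r·26)) → e^(−26r) = (10.34483 − 1)/19.76923 = 0.472696
r = −ln(0.472696)/26 = 0.7493/26

r ≈ 0.0288 per year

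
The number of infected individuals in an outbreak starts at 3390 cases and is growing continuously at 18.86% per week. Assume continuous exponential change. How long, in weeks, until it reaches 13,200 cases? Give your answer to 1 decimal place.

t ≈ 7.2 weeks

13200 = 3390 · e^(0.1886·t)
t = ln(13200/3390) / 0.1886 = ln(3.89381) / 0.1886 = 1.35939 / 0.1886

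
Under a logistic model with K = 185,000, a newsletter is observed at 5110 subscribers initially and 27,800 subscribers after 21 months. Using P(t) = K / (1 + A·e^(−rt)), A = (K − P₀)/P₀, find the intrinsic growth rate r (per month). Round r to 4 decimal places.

A = (185000 − 5110)/5110 = 35.20352
27800 = 185000/(1 + 35.20352·e^(−r·21)) → e^(−21r) = (6.65468 − 1)/35.20352 = 0.160628
r = −ln(0.160628)/21 = 1.82866/21

r ≈ 0.0871 per month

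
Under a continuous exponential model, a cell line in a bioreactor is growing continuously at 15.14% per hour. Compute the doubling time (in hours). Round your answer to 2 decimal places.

doubling time = ln(2) / |r| = 0.69315 / 0.1514

doubling time ≈ 4.58 hours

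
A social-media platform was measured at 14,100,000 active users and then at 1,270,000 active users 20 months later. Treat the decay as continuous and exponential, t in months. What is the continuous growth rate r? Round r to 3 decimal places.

1270000 = 14100000 · e^(r·20)
e^(20r) = 1270000/14100000 = 0.09007
r = ln(0.09007) / 20 = -2.40716 / 20

r ≈ -0.120 per month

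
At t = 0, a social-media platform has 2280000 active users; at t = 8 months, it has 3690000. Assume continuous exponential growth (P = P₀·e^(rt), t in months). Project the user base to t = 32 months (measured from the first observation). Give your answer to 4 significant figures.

≈ 15,640,000 active users

r = ln(3690000/2280000) / 8 ≈ 0.060181 per month
P(32) = 2280000 · e^(0.060181·32) = 2280000 · 6.86066 ≈ 15642311.27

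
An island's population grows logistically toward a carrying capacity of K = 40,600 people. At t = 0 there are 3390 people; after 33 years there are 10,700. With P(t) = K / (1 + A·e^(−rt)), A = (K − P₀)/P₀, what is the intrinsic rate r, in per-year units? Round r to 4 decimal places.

r ≈ 0.0415 per year

A = (40600 − 3390)/3390 = 10.9764
10700 = 40600/(1 + 10.9764·e^(−r·33)) → e^(−33r) = (3.79439 − 1)/10.9764 = 0.254582
r = −ln(0.254582)/33 = 1.36813/33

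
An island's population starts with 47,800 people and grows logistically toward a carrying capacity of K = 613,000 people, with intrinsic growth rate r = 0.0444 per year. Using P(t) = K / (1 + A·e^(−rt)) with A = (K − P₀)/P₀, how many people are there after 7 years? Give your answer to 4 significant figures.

≈ 63,420 people

A = (613000 − 47800)/47800 = 11.82427
P(7) = 613000 / (1 + 11.82427·e^(−0.0444·7)) = 613000 / (1 + 11.82427·0.73286)
= 613000 / 9.66554 ≈ 63421.2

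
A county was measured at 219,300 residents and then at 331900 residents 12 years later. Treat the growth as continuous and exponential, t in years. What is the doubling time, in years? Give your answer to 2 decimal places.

r = ln(331900/219300) / 12 = ln(1.51345) / 12 ≈ 0.034533 per year
doubling time = ln 2 / |r| = 0.69315 / 0.034533

doubling time ≈ 20.07 years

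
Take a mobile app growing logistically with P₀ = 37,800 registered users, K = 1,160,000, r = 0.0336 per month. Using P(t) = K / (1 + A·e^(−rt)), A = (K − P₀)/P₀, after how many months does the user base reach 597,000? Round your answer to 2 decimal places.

t ≈ 102.66 months

A = (1160000 − 37800)/37800 = 29.68783
597000 = 1160000/(1 + 29.68783·e^(−0.0336t)) → 1 + 29.68783·e^(−0.0336t) = 1.94305
e^(−0.0336t) = 0.031765 → t = ln(31.4807)/0.0336 = 3.44937/0.0336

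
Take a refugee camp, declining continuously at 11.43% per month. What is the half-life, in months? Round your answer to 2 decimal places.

half-life = ln(2) / |r| = 0.69315 / 0.1143

half-life ≈ 6.06 months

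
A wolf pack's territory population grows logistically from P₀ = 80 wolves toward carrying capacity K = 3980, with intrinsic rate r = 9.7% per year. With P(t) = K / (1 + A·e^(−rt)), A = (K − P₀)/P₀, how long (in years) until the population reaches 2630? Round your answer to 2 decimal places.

t ≈ 46.94 years

A = (3980 − 80)/80 = 48.75
2630 = 3980/(1 + 48.75·e^(−0.097t)) → 1 + 48.75·e^(−0.097t) = 1.51331
e^(−0.097t) = 0.010529 → t = ln(94.97222)/0.097 = 4.55358/0.097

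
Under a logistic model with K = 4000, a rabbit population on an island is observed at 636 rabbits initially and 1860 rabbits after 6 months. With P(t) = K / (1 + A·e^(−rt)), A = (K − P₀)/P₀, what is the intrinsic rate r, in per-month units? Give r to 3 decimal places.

r ≈ 0.254 per month

A = (4000 − 636)/636 = 5.28931
1860 = 4000/(1 + 5.28931·e^(−r·6)) → e^(−6r) = (2.15054 − 1)/5.28931 = 0.217521
r = −ln(0.217521)/6 = 1.52546/6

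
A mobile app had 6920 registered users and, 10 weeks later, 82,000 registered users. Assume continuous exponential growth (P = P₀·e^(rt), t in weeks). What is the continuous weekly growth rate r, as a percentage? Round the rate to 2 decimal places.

82000 = 6920 · e^(r·10)
e^(10r) = 82000/6920 = 11.84971
r = ln(11.84971) / 10 = 2.4723 / 10

r ≈ 24.72% per week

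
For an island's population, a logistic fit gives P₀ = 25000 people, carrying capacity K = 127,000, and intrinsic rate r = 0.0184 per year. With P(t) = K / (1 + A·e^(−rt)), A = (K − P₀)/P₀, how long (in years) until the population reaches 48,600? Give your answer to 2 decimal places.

t ≈ 50.43 years

A = (127000 − 25000)/25000 = 4.08
48600 = 127000/(1 + 4.08·e^(−0.0184t)) → 1 + 4.08·e^(−0.0184t) = 2.61317
e^(−0.0184t) = 0.395384 → t = ln(2.52918)/0.0184 = 0.9279/0.0184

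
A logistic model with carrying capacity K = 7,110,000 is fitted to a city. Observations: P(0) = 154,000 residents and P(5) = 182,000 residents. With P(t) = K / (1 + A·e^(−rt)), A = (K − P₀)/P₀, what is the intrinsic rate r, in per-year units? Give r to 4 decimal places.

r ≈ 0.0342 per year

A = (7110000 − 154000)/154000 = 45.16883
182000 = 7110000/(1 + 45.16883·e^(−r·5)) → e^(−5r) = (39.06593 − 1)/45.16883 = 0.842748
r = −ln(0.842748)/5 = 0.17109/5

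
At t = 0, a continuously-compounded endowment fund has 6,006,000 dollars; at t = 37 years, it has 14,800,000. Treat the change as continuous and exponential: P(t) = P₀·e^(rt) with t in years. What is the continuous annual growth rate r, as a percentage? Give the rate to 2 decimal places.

r ≈ 2.44% per year

14800000 = 6006000 · e^(r·37)
e^(37r) = 14800000/6006000 = 2.4642
r = ln(2.4642) / 37 = 0.90187 / 37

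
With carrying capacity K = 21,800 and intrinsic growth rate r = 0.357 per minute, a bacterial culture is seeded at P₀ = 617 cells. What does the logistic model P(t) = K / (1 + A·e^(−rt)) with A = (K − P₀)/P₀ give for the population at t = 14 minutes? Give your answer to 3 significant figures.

≈ 17,700 cells

A = (21800 − 617)/617 = 34.33225
P(14) = 21800 / (1 + 34.33225·e^(−0.357·14)) = 21800 / (1 + 34.33225·0.006751)
= 21800 / 1.23179 ≈ 17697.79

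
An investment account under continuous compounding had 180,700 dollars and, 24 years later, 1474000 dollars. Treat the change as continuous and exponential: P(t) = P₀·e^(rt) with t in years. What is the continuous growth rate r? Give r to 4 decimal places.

r ≈ 0.0875 per year

1474000 = 180700 · e^(r·24)
e^(24r) = 1474000/180700 = 8.15717
r = ln(8.15717) / 24 = 2.0989 / 24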